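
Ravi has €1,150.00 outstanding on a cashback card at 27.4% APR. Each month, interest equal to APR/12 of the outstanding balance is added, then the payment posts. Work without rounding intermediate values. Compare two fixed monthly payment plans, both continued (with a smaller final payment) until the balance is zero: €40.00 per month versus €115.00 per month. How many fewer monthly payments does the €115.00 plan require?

Monthly rate r = 27.4%/12 = 2.28333% = 0.0228333.
At €40.00/mo: n = ⌈−ln(1 − rB₀/P)/ln(1+r)⌉ = 48 payments (last €13.12); total interest = total paid − €1,150.00 = €743.12.
At €115.00/mo: 12 payments (last €55.65); total interest €170.65.
Payments saved = 48 − 12 = 36.

36 fewer payments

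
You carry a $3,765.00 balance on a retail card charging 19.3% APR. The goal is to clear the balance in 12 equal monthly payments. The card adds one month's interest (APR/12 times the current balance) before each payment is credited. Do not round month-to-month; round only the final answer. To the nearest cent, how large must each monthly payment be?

$347.51

Monthly rate r = 19.3%/12 = 1.60833% = 0.0160833.
Level-payment amortization: P = B₀·r / (1 − (1+r)^(−n)) = 3765.00·0.0160833 / (1 − 1.01608^(−12)).
Denominator 1 − (1+r)^(−12) = 0.17425098.
P = 60.5538 / 0.17425098 ≈ 347.51.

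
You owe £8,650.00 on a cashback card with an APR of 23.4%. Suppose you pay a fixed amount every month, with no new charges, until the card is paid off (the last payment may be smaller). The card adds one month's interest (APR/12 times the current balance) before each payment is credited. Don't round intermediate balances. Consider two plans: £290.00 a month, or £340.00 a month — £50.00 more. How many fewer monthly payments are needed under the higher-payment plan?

Monthly rate r = 23.4%/12 = 1.95% = 0.0195.
At £290.00/mo: n = ⌈−ln(1 − rB₀/P)/ln(1+r)⌉ = 46 payments (last £35.65); total interest = total paid − £8,650.00 = £4,435.65.
At £340.00/mo: 36 payments (last £167.23); total interest £3,417.23.
Payments saved = 46 − 36 = 10.

10 fewer payments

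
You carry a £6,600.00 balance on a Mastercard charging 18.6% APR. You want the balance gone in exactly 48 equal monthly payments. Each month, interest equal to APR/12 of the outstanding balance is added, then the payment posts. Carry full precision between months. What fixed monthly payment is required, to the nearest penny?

£195.95

Monthly rate r = 18.6%/12 = 1.55% = 0.0155.
Level-payment amortization: P = B₀·r / (1 − (1+r)^(−n)) = 6600.00·0.0155 / (1 − 1.0155^(−48)).
Denominator 1 − (1+r)^(−48) = 0.522070907.
P = 102.3 / 0.522070907 ≈ 195.95.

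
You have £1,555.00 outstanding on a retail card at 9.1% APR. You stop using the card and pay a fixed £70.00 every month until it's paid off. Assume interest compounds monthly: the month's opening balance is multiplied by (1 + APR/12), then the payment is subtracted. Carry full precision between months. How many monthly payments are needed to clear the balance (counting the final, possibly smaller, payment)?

Monthly rate r = 9.1%/12 = 0.758333% = 0.00758333.
Recurrence: B ← B·(1+r) − £70.00.
Month 1: interest £11.79; balance after payment £1,496.79.
Month 2: interest £11.35; balance after payment £1,438.14.
Closed form: n = −ln(1 − rB₀/P)/ln(1+r) = −ln(0.83154)/ln(1.00758) ≈ 24.418, so the balance reaches zero during payment 25.

25 payments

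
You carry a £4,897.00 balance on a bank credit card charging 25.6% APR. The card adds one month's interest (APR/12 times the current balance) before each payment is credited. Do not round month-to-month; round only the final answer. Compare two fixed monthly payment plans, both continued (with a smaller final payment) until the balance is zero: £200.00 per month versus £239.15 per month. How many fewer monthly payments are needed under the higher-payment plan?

8 fewer payments

Monthly rate r = 25.6%/12 = 2.13333% = 0.0213333.
At £200.00/mo: n = ⌈−ln(1 − rB₀/P)/ln(1+r)⌉ = 36 payments (last £0.54); total interest = total paid − £4,897.00 = £2,103.54.
At £239.15/mo: 28 payments (last £48.47); total interest £1,608.52.
Payments saved = 36 − 28 = 8.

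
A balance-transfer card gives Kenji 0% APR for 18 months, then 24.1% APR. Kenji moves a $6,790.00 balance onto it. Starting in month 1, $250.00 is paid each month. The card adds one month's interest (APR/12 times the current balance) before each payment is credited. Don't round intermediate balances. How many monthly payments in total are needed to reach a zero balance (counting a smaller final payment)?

Promo months 1–18 at r₀ = 0%/12 = 0; months 19+ at r₁ = 24.1%/12 = 0.0200833.
After month 18 (no interest yet): B = $6,790.00 − 18·$250.00 = $2,290.00.
Then at r₁ with $250.00/mo: n₂ = −ln(1 − r₁·B/P)/ln(1+r₁) ≈ 10.22 → 11 more payments.

29 months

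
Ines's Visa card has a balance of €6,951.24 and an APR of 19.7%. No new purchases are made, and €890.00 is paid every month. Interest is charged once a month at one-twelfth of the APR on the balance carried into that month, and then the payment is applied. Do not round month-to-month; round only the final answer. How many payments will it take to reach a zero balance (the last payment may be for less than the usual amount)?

Monthly rate r = 19.7%/12 = 1.64167% = 0.0164167.
Recurrence: B ← B·(1+r) − €890.00.
Month 1: interest €114.12; balance after payment €6,175.36.
Month 2: interest €101.38; balance after payment €5,386.73.
Closed form: n = −ln(1 − rB₀/P)/ln(1+r) = −ln(0.87178)/ln(1.01642) ≈ 8.427, so the balance reaches zero during payment 9.

9 payments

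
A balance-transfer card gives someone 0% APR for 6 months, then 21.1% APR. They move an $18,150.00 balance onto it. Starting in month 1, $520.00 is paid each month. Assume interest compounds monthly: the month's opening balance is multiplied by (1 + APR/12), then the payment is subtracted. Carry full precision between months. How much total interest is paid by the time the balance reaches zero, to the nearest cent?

$6,144.26

Promo months 1–6 at r₀ = 0%/12 = 0; months 7+ at r₁ = 21.1%/12 = 0.0175833.
After month 6 (no interest yet): B = $18,150.00 − 6·$520.00 = $15,030.00.
Then at r₁ with $520.00/mo: n₂ = −ln(1 − r₁·B/P)/ln(1+r₁) ≈ 40.72 → 41 more payments.
Total paid = 46·$520.00 + $374.26 = $24,294.26; interest = $24,294.26 − $18,150.00 = $6,144.26.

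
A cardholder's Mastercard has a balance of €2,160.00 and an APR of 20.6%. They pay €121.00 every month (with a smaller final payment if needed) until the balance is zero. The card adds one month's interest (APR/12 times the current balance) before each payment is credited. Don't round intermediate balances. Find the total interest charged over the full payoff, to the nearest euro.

€442

Monthly rate r = 20.6%/12 = 1.71667% = 0.0171667.
Payoff takes n = ⌈−ln(1 − rB₀/P)/ln(1+r)⌉ = ⌈21.499⌉ = 22 payments; the last is €60.58.
Total paid = 21·€121.00 + €60.58 = €2,601.58.
Total interest = total paid − principal = €2,601.58 − €2,160.00 = €441.58.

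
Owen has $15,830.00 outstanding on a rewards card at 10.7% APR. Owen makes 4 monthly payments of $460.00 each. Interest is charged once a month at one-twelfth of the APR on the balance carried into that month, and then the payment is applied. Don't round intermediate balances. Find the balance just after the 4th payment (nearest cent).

$14,537.44

Monthly rate r = 10.7%/12 = 0.891667% = 0.00891667.
Each month: B ← B·(1+r) − $460.00.
Month 1: interest $141.15; balance after payment $15,511.15.
Month 2: interest $138.31; balance after payment $15,189.46.
Month 3: interest $135.44; balance after payment $14,864.90.
Month 4: interest $132.55; balance after payment $14,537.44.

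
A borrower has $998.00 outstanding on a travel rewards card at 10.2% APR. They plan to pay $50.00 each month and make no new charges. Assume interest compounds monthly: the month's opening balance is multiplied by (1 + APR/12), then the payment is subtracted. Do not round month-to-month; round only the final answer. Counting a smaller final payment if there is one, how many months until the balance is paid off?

22 payments

Monthly rate r = 10.2%/12 = 0.85% = 0.0085.
Recurrence: B ← B·(1+r) − $50.00.
Month 1: interest $8.48; balance after payment $956.48.
Month 2: interest $8.13; balance after payment $914.61.
Closed form: n = −ln(1 − rB₀/P)/ln(1+r) = −ln(0.83034)/ln(1.0085) ≈ 21.966, so the balance reaches zero during payment 22.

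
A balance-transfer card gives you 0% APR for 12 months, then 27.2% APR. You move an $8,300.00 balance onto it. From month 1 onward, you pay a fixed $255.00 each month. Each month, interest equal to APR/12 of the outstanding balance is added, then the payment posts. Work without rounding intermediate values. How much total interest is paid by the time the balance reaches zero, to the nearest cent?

Promo months 1–12 at r₀ = 0%/12 = 0; months 13+ at r₁ = 27.2%/12 = 0.0226667.
After month 12 (no interest yet): B = $8,300.00 − 12·$255.00 = $5,240.00.
Then at r₁ with $255.00/mo: n₂ = −ln(1 − r₁·B/P)/ln(1+r₁) ≈ 27.97 → 28 more payments.
Total paid = 39·$255.00 + $247.83 = $10,192.83; interest = $10,192.83 − $8,300.00 = $1,892.83.

$1,892.83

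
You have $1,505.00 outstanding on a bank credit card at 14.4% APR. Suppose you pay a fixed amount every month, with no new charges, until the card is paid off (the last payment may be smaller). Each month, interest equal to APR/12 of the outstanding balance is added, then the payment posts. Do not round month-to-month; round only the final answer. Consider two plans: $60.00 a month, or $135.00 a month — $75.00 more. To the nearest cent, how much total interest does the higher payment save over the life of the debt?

$175.89

Monthly rate r = 14.4%/12 = 1.2% = 0.012.
At $60.00/mo: n = ⌈−ln(1 − rB₀/P)/ln(1+r)⌉ = 31 payments (last $1.25); total interest = total paid − $1,505.00 = $296.25.
At $135.00/mo: 13 payments (last $5.36); total interest $120.36.
Interest saved = $296.25 − $120.36 = $175.89.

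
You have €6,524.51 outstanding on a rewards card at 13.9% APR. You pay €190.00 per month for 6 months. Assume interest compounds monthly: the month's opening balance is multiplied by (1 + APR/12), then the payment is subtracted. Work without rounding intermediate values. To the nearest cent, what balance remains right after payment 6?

Monthly rate r = 13.9%/12 = 1.15833% = 0.0115833.
Each month: B ← B·(1+r) − €190.00.
Month 1: interest €75.58; balance after payment €6,410.09.
Month 2: interest €74.25; balance after payment €6,294.34.
Month 3: interest €72.91; balance after payment €6,177.25.
Month 4: interest €71.55; balance after payment €6,058.80.
Month 5: interest €70.18; balance after payment €5,938.98.
Month 6: interest €68.79; balance after payment €5,817.77.

€5,817.77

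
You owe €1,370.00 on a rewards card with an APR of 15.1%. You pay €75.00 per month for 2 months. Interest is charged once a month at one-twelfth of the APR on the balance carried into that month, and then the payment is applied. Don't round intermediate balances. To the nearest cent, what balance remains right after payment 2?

€1,253.75

Monthly rate r = 15.1%/12 = 1.25833% = 0.0125833.
Each month: B ← B·(1+r) − €75.00.
Month 1: interest €17.24; balance after payment €1,312.24.
Month 2: interest €16.51; balance after payment €1,253.75.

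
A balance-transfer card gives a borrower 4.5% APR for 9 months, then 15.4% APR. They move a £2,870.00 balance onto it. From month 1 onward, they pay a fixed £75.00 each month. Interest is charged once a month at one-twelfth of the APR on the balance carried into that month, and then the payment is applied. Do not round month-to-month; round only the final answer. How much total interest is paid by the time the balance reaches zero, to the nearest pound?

£719

Promo months 1–9 at r₀ = 4.5%/12 = 0.00375; months 10+ at r₁ = 15.4%/12 = 0.0128333.
After month 9: iterate B ← B·(1+r₀) − £75.00 for 9 months → £2,283.11.
Then at r₁ with £75.00/mo: n₂ = −ln(1 − r₁·B/P)/ln(1+r₁) ≈ 38.85 → 39 more payments.
Total paid = 47·£75.00 + £63.73 = £3,588.73; interest = £3,588.73 − £2,870.00 = £718.73.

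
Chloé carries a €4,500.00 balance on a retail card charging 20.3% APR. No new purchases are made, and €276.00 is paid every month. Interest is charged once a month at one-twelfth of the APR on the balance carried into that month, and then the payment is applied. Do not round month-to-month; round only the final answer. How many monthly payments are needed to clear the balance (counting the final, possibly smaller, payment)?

Monthly rate r = 20.3%/12 = 1.69167% = 0.0169167.
Recurrence: B ← B·(1+r) − €276.00.
Month 1: interest €76.12; balance after payment €4,300.12.
Month 2: interest €72.74; balance after payment €4,096.87.
Closed form: n = −ln(1 − rB₀/P)/ln(1+r) = −ln(0.72418)/ln(1.01692) ≈ 19.237, so the balance reaches zero during payment 20.

20 months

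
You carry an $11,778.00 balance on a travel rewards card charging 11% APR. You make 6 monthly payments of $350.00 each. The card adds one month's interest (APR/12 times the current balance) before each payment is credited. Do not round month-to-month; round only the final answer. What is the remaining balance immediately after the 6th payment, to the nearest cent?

Monthly rate r = 11%/12 = 0.916667% = 0.00916667.
Each month: B ← B·(1+r) − $350.00.
Month 1: interest $107.97; balance after payment $11,535.97.
Month 2: interest $105.75; balance after payment $11,291.71.
Month 3: interest $103.51; balance after payment $11,045.22.
Month 4: interest $101.25; balance after payment $10,796.47.
Month 5: interest $98.97; balance after payment $10,545.43.
Month 6: interest $96.67; balance after payment $10,292.10.

$10,292.10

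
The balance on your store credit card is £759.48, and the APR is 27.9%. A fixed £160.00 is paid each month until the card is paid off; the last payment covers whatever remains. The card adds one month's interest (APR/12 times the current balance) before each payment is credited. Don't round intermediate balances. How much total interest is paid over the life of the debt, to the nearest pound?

Monthly rate r = 27.9%/12 = 2.325% = 0.02325.
Payoff takes n = ⌈−ln(1 − rB₀/P)/ln(1+r)⌉ = ⌈5.088⌉ = 6 payments; the last is £14.22.
Total paid = 5·£160.00 + £14.22 = £814.22.
Total interest = total paid − principal = £814.22 − £759.48 = £54.74.

£55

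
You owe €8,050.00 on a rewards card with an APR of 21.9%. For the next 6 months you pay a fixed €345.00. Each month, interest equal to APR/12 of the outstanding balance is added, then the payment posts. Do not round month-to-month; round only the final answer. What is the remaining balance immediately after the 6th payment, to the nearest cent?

€6,805.91

Monthly rate r = 21.9%/12 = 1.825% = 0.01825.
Each month: B ← B·(1+r) − €345.00.
Month 1: interest €146.91; balance after payment €7,851.91.
Month 2: interest €143.30; balance after payment €7,650.21.
Month 3: interest €139.62; balance after payment €7,444.83.
Month 4: interest €135.87; balance after payment €7,235.69.
Month 5: interest €132.05; balance after payment €7,022.75.
Month 6: interest €128.17; balance after payment €6,805.91.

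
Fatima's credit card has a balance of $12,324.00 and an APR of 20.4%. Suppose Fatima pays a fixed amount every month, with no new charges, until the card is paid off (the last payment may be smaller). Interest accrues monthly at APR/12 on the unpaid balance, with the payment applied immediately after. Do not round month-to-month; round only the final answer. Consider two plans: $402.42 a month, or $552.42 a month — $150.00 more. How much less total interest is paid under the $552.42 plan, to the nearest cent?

Monthly rate r = 20.4%/12 = 1.7% = 0.017.
At $402.42/mo: n = ⌈−ln(1 − rB₀/P)/ln(1+r)⌉ = 44 payments (last $249.22); total interest = total paid − $12,324.00 = $5,229.28.
At $552.42/mo: 29 payments (last $159.42); total interest $3,303.18.
Interest saved = $5,229.28 − $3,303.18 = $1,926.10.

$1,926.10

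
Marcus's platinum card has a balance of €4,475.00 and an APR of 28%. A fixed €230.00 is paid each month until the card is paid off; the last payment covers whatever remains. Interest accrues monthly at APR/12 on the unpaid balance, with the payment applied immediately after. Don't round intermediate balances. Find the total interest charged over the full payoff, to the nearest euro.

Monthly rate r = 28%/12 = 2.33333% = 0.0233333.
Payoff takes n = ⌈−ln(1 − rB₀/P)/ln(1+r)⌉ = ⌈26.235⌉ = 27 payments; the last is €54.45.
Total paid = 26·€230.00 + €54.45 = €6,034.45.
Total interest = total paid − principal = €6,034.45 − €4,475.00 = €1,559.45.

€1,559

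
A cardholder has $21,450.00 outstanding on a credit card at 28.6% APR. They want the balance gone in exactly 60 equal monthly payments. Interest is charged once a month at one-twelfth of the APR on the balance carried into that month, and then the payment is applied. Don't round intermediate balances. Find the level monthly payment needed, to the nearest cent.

Monthly rate r = 28.6%/12 = 2.38333% = 0.0238333.
Level-payment amortization: P = B₀·r / (1 − (1+r)^(−n)) = 21450.00·0.0238333 / (1 − 1.02383^(−60)).
Denominator 1 − (1+r)^(−60) = 0.756642854.
P = 511.225 / 0.756642854 ≈ 675.65.

$675.65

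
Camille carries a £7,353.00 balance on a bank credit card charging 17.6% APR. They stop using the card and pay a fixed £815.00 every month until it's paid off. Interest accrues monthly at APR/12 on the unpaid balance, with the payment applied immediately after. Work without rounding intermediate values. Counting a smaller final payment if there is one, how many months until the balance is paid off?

Monthly rate r = 17.6%/12 = 1.46667% = 0.0146667.
Recurrence: B ← B·(1+r) − £815.00.
Month 1: interest £107.84; balance after payment £6,645.84.
Month 2: interest £97.47; balance after payment £5,928.32.
Closed form: n = −ln(1 − rB₀/P)/ln(1+r) = −ln(0.86768)/ln(1.01467) ≈ 9.748, so the balance reaches zero during payment 10.

10 payments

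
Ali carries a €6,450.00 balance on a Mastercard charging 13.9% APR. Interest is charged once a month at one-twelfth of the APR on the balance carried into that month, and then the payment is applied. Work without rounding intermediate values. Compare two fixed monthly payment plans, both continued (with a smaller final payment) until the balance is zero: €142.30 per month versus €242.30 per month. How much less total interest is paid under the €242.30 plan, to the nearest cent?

€1,442.89

Monthly rate r = 13.9%/12 = 1.15833% = 0.0115833.
At €142.30/mo: n = ⌈−ln(1 − rB₀/P)/ln(1+r)⌉ = 65 payments (last €92.14); total interest = total paid − €6,450.00 = €2,749.34.
At €242.30/mo: 33 payments (last €2.85); total interest €1,306.45.
Interest saved = €2,749.34 − €1,306.45 = €1,442.89.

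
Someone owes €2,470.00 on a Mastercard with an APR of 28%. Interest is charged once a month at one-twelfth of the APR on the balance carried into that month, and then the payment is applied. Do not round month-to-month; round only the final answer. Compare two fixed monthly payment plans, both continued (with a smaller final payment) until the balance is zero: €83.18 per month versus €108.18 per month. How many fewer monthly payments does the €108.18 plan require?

19 fewer payments

Monthly rate r = 28%/12 = 2.33333% = 0.0233333.
At €83.18/mo: n = ⌈−ln(1 − rB₀/P)/ln(1+r)⌉ = 52 payments (last €15.18); total interest = total paid − €2,470.00 = €1,787.36.
At €108.18/mo: 33 payments (last €107.00); total interest €1,098.76.
Payments saved = 52 − 33 = 19.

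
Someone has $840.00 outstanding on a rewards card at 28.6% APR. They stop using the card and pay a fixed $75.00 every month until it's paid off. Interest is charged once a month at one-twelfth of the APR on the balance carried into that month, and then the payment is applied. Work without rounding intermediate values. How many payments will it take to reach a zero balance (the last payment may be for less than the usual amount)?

Monthly rate r = 28.6%/12 = 2.38333% = 0.0238333.
Recurrence: B ← B·(1+r) − $75.00.
Month 1: interest $20.02; balance after payment $785.02.
Month 2: interest $18.71; balance after payment $728.73.
Closed form: n = −ln(1 − rB₀/P)/ln(1+r) = −ln(0.73307)/ln(1.02383) ≈ 13.183, so the balance reaches zero during payment 14.

14 payments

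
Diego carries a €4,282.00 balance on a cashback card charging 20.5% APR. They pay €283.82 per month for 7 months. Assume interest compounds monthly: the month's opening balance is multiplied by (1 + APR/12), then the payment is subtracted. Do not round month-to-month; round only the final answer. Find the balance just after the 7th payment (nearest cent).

€2,729.55

Monthly rate r = 20.5%/12 = 1.70833% = 0.0170833.
Each month: B ← B·(1+r) − €283.82.
Month 1: interest €73.15; balance after payment €4,071.33.
Month 2: interest €69.55; balance after payment €3,857.06.
Month 3: interest €65.89; balance after payment €3,639.13.
Month 4: interest €62.17; balance after payment €3,417.48.
Month 5: interest €58.38; balance after payment €3,192.04.
Month 6: interest €54.53; balance after payment €2,962.76.
Month 7: interest €50.61; balance after payment €2,729.55.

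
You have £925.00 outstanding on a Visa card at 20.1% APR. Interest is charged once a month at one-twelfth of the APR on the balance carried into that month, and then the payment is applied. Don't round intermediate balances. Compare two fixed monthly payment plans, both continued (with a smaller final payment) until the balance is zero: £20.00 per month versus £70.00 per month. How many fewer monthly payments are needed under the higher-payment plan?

Monthly rate r = 20.1%/12 = 1.675% = 0.01675.
At £20.00/mo: n = ⌈−ln(1 − rB₀/P)/ln(1+r)⌉ = 90 payments (last £14.32); total interest = total paid − £925.00 = £869.32.
At £70.00/mo: 16 payments (last £4.29); total interest £129.29.
Payments saved = 90 − 16 = 74.

74 fewer payments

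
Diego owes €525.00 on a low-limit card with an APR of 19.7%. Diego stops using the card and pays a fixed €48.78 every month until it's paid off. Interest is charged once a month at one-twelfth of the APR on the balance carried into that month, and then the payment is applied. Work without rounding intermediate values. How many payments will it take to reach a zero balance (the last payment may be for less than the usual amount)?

12 payments

Monthly rate r = 19.7%/12 = 1.64167% = 0.0164167.
Recurrence: B ← B·(1+r) − €48.78.
Month 1: interest €8.62; balance after payment €484.84.
Month 2: interest €7.96; balance after payment €444.02.
Closed form: n = −ln(1 − rB₀/P)/ln(1+r) = −ln(0.82331)/ln(1.01642) ≈ 11.940, so the balance reaches zero during payment 12.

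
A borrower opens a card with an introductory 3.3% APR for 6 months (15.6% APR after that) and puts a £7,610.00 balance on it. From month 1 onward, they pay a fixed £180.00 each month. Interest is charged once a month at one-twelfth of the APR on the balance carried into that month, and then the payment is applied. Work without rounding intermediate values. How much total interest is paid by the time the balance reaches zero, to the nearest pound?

£2,589

Promo months 1–6 at r₀ = 3.3%/12 = 0.00275; months 7+ at r₁ = 15.6%/12 = 0.013.
After month 6: iterate B ← B·(1+r₀) − £180.00 for 6 months → £6,648.98.
Then at r₁ with £180.00/mo: n₂ = −ln(1 − r₁·B/P)/ln(1+r₁) ≈ 50.66 → 51 more payments.
Total paid = 56·£180.00 + £118.82 = £10,198.82; interest = £10,198.82 − £7,610.00 = £2,588.82.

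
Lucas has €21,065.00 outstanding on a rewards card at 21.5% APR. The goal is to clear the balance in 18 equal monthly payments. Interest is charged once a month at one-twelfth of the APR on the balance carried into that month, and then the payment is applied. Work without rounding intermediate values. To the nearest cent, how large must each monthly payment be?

€1,379.47

Monthly rate r = 21.5%/12 = 1.79167% = 0.0179167.
Level-payment amortization: P = B₀·r / (1 − (1+r)^(−n)) = 21065.00·0.0179167 / (1 − 1.01792^(−18)).
Denominator 1 − (1+r)^(−18) = 0.273593126.
P = 377.415 / 0.273593126 ≈ 1379.47.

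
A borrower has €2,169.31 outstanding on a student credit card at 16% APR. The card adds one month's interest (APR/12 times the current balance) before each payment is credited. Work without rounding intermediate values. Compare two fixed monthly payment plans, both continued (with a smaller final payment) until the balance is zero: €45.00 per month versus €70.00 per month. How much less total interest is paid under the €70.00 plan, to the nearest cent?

€679.86

Monthly rate r = 16%/12 = 1.33333% = 0.0133333.
At €45.00/mo: n = ⌈−ln(1 − rB₀/P)/ln(1+r)⌉ = 78 payments (last €32.20); total interest = total paid − €2,169.31 = €1,327.89.
At €70.00/mo: 41 payments (last €17.34); total interest €648.03.
Interest saved = €1,327.89 − €648.03 = €679.86.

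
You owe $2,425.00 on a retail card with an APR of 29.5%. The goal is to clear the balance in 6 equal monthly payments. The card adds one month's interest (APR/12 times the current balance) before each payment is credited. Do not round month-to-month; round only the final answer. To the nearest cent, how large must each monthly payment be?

Monthly rate r = 29.5%/12 = 2.45833% = 0.0245833.
Level-payment amortization: P = B₀·r / (1 − (1+r)^(−n)) = 2425.00·0.0245833 / (1 − 1.02458^(−6)).
Denominator 1 − (1+r)^(−6) = 0.135596975.
P = 59.6146 / 0.135596975 ≈ 439.65.

$439.65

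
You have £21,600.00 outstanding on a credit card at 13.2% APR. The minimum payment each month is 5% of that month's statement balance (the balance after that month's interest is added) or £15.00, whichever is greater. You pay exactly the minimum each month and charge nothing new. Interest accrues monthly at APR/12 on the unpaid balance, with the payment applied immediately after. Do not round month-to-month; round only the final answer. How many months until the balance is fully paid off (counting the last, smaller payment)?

129 months

Monthly rate r = 13.2%/12 = 1.1% = 0.011.
While 5% of the post-interest balance exceeds £15.00, each month B ← (B·(1+r))·(1 − 0.05), i.e. B shrinks by the factor (1+r)·0.95 = 0.96045.
This holds for months 1–107. Entering month 108 the balance is £287.91; 5% of the post-interest balance is now below £15.00, so the flat £15.00 minimum applies from here.
From month 108 a fixed £15.00 at rate r clears £287.91 in 22 more payments. Total: 107 + 22 = 129 months.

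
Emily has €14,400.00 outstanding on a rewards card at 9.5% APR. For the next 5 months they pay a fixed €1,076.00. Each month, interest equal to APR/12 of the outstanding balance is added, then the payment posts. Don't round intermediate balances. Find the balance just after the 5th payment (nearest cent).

€9,513.24

Monthly rate r = 9.5%/12 = 0.791667% = 0.00791667.
Each month: B ← B·(1+r) − €1,076.00.
Month 1: interest €114.00; balance after payment €13,438.00.
Month 2: interest €106.38; balance after payment €12,468.38.
Month 3: interest €98.71; balance after payment €11,491.09.
Month 4: interest €90.97; balance after payment €10,506.06.
Month 5: interest €83.17; balance after payment €9,513.24.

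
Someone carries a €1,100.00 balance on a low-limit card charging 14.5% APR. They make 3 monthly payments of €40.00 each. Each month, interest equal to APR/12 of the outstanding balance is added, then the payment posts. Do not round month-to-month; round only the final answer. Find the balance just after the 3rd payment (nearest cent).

Monthly rate r = 14.5%/12 = 1.20833% = 0.0120833.
Each month: B ← B·(1+r) − €40.00.
Month 1: interest €13.29; balance after payment €1,073.29.
Month 2: interest €12.97; balance after payment €1,046.26.
Month 3: interest €12.64; balance after payment €1,018.90.

€1,018.90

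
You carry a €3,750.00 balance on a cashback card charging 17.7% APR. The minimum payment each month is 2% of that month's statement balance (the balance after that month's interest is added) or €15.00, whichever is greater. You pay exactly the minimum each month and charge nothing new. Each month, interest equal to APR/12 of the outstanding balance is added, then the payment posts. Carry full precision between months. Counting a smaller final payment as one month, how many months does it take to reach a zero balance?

Monthly rate r = 17.7%/12 = 1.475% = 0.01475.
While 2% of the post-interest balance exceeds €15.00, each month B ← (B·(1+r))·(1 − 0.02), i.e. B shrinks by the factor (1+r)·0.98 = 0.99445.
This holds for months 1–293. Entering month 294 the balance is €735.32; 2% of the post-interest balance is now below €15.00, so the flat €15.00 minimum applies from here.
From month 294 a fixed €15.00 at rate r clears €735.32 in 88 more payments. Total: 293 + 88 = 381 months.

381 months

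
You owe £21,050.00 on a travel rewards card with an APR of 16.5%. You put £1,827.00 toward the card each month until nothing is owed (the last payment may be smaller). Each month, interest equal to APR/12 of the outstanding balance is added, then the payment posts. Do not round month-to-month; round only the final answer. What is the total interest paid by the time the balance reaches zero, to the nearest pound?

£2,028

Monthly rate r = 16.5%/12 = 1.375% = 0.01375.
Payoff takes n = ⌈−ln(1 − rB₀/P)/ln(1+r)⌉ = ⌈12.630⌉ = 13 payments; the last is £1,153.58.
Total paid = 12·£1,827.00 + £1,153.58 = £23,077.58.
Total interest = total paid − principal = £23,077.58 − £21,050.00 = £2,027.58.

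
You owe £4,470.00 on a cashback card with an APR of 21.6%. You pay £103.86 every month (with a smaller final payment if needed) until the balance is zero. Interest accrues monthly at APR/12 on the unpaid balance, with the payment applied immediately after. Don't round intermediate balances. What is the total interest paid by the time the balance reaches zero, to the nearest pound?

Monthly rate r = 21.6%/12 = 1.8% = 0.018.
Payoff takes n = ⌈−ln(1 − rB₀/P)/ln(1+r)⌉ = ⌈83.538⌉ = 84 payments; the last is £56.09.
Total paid = 83·£103.86 + £56.09 = £8,676.47.
Total interest = total paid − principal = £8,676.47 − £4,470.00 = £4,206.47.

£4,206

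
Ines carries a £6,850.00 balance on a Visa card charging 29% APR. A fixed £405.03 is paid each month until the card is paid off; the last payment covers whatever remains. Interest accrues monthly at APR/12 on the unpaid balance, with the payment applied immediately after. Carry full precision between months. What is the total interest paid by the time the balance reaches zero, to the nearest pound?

£2,063

Monthly rate r = 29%/12 = 2.41667% = 0.0241667.
Payoff takes n = ⌈−ln(1 − rB₀/P)/ln(1+r)⌉ = ⌈22.005⌉ = 23 payments; the last is £1.93.
Total paid = 22·£405.03 + £1.93 = £8,912.59.
Total interest = total paid − principal = £8,912.59 − £6,850.00 = £2,062.59.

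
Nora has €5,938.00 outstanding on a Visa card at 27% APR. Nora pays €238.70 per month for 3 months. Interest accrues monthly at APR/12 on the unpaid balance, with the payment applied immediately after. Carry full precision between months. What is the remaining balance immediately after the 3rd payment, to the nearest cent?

€5,615.57

Monthly rate r = 27%/12 = 2.25% = 0.0225.
Each month: B ← B·(1+r) − €238.70.
Month 1: interest €133.60; balance after payment €5,832.90.
Month 2: interest €131.24; balance after payment €5,725.45.
Month 3: interest €128.82; balance after payment €5,615.57.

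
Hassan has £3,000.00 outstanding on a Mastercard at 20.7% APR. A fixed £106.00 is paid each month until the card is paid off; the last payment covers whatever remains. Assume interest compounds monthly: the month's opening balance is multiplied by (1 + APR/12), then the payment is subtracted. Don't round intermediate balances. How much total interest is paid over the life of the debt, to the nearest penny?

£1,151.62

Monthly rate r = 20.7%/12 = 1.725% = 0.01725.
Payoff takes n = ⌈−ln(1 − rB₀/P)/ln(1+r)⌉ = ⌈39.165⌉ = 40 payments; the last is £17.62.
Total paid = 39·£106.00 + £17.62 = £4,151.62.
Total interest = total paid − principal = £4,151.62 − £3,000.00 = £1,151.62.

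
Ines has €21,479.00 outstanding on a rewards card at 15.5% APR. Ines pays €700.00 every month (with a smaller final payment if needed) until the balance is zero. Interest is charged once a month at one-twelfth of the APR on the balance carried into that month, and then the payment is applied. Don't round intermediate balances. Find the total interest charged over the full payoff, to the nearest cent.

Monthly rate r = 15.5%/12 = 1.29167% = 0.0129167.
Payoff takes n = ⌈−ln(1 − rB₀/P)/ln(1+r)⌉ = ⌈39.329⌉ = 40 payments; the last is €231.03.
Total paid = 39·€700.00 + €231.03 = €27,531.03.
Total interest = total paid − principal = €27,531.03 − €21,479.00 = €6,052.03.

€6,052.03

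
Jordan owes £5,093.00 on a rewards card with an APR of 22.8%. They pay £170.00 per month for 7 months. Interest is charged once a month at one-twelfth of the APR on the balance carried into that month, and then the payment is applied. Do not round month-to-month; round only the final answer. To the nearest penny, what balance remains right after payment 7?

£4,550.21

Monthly rate r = 22.8%/12 = 1.9% = 0.019.
Each month: B ← B·(1+r) − £170.00.
Month 1: interest £96.77; balance after payment £5,019.77.
Month 2: interest £95.38; balance after payment £4,945.14.
Month 3: interest £93.96; balance after payment £4,869.10.
Month 4: interest £92.51; balance after payment £4,791.61.
Month 5: interest £91.04; balance after payment £4,712.65.
Month 6: interest £89.54; balance after payment £4,632.19.
Month 7: interest £88.01; balance after payment £4,550.21.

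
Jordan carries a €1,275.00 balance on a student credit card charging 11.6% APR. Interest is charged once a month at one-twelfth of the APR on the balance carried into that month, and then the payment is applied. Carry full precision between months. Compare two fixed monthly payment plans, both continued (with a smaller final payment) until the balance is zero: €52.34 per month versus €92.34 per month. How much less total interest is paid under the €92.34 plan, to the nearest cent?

€85.70

Monthly rate r = 11.6%/12 = 0.966667% = 0.00966667.
At €52.34/mo: n = ⌈−ln(1 − rB₀/P)/ln(1+r)⌉ = 28 payments (last €47.68); total interest = total paid − €1,275.00 = €185.86.
At €92.34/mo: 15 payments (last €82.40); total interest €100.16.
Interest saved = €185.86 − €100.16 = €85.70.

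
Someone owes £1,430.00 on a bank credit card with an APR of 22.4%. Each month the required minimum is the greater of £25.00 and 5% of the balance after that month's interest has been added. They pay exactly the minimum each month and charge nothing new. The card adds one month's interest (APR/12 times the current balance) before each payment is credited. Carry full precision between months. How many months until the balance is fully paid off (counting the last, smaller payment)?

Monthly rate r = 22.4%/12 = 1.86667% = 0.0186667.
While 5% of the post-interest balance exceeds £25.00, each month B ← (B·(1+r))·(1 − 0.05), i.e. B shrinks by the factor (1+r)·0.95 = 0.96773.
This holds for months 1–33. Entering month 34 the balance is £484.48; 5% of the post-interest balance is now below £25.00, so the flat £25.00 minimum applies from here.
From month 34 a fixed £25.00 at rate r clears £484.48 in 25 more payments. Total: 33 + 25 = 58 months.

58 months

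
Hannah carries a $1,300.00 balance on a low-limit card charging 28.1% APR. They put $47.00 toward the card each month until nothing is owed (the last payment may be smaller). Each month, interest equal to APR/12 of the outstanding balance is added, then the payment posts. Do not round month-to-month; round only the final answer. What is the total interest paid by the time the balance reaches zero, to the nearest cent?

Monthly rate r = 28.1%/12 = 2.34167% = 0.0234167.
Payoff takes n = ⌈−ln(1 − rB₀/P)/ln(1+r)⌉ = ⌈45.072⌉ = 46 payments; the last is $3.40.
Total paid = 45·$47.00 + $3.40 = $2,118.40.
Total interest = total paid − principal = $2,118.40 − $1,300.00 = $818.40.

$818.40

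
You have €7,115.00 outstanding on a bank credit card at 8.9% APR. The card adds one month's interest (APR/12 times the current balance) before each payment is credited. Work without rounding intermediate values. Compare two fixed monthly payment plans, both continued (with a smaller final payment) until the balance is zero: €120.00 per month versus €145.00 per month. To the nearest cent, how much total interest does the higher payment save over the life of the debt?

Monthly rate r = 8.9%/12 = 0.741667% = 0.00741667.
At €120.00/mo: n = ⌈−ln(1 − rB₀/P)/ln(1+r)⌉ = 79 payments (last €48.84); total interest = total paid − €7,115.00 = €2,293.84.
At €145.00/mo: 62 payments (last €33.39); total interest €1,763.39.
Interest saved = €2,293.84 − €1,763.39 = €530.45.

€530.45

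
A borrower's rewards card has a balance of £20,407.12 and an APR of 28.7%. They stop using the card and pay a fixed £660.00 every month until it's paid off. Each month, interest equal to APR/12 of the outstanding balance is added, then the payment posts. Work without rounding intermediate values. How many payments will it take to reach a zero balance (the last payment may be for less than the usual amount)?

57 months

Monthly rate r = 28.7%/12 = 2.39167% = 0.0239167.
Recurrence: B ← B·(1+r) − £660.00.
Month 1: interest £488.07; balance after payment £20,235.19.
Month 2: interest £483.96; balance after payment £20,059.15.
Closed form: n = −ln(1 − rB₀/P)/ln(1+r) = −ln(0.2605)/ln(1.02392) ≈ 56.913, so the balance reaches zero during payment 57.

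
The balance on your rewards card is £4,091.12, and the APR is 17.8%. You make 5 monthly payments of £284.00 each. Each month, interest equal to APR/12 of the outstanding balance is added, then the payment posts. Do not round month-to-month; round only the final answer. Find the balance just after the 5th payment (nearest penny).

£2,940.92

Monthly rate r = 17.8%/12 = 1.48333% = 0.0148333.
Each month: B ← B·(1+r) − £284.00.
Month 1: interest £60.68; balance after payment £3,867.80.
Month 2: interest £57.37; balance after payment £3,641.18.
Month 3: interest £54.01; balance after payment £3,411.19.
Month 4: interest £50.60; balance after payment £3,177.79.
Month 5: interest £47.14; balance after payment £2,940.92.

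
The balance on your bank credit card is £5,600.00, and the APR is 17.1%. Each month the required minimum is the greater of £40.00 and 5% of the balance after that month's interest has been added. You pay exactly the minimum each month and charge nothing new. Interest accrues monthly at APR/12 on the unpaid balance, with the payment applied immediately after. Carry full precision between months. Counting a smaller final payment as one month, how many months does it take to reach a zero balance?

Monthly rate r = 17.1%/12 = 1.425% = 0.01425.
While 5% of the post-interest balance exceeds £40.00, each month B ← (B·(1+r))·(1 − 0.05), i.e. B shrinks by the factor (1+r)·0.95 = 0.96354.
This holds for months 1–53. Entering month 54 the balance is £782.03; 5% of the post-interest balance is now below £40.00, so the flat £40.00 minimum applies from here.
From month 54 a fixed £40.00 at rate r clears £782.03 in 24 more payments. Total: 53 + 24 = 77 months.

77 months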